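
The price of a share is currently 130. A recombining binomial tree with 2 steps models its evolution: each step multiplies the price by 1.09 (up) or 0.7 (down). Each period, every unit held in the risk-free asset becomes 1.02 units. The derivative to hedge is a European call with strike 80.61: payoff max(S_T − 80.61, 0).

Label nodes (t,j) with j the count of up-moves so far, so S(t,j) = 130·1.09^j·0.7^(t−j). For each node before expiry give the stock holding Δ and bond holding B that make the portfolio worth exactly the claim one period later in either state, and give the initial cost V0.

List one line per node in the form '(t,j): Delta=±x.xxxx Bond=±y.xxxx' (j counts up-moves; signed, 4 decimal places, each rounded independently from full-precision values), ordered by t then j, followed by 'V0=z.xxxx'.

(0,0): Delta=0.9413 Bond=-69.3264
(1,0): Delta=0.5235 Bond=-32.6948
(1,1): Delta=1.0000 Bond=-79.0294
V0=53.0438

No-arbitrage ⇒ martingale measure with p* = (R−d)/(u−d) = 0.8205.
Terminal payoffs: V(2,0)=0.0000, V(2,1)=18.5800, V(2,2)=73.8430
Node (1,0) S=91.0000: V=(p*·18.5800+(1−p*)·0.0000)/1.02=14.9462; Δ=(18.5800−0.0000)/(99.1900−63.7000)=0.5235; B=V−Δ·S=-32.6948
Node (1,1) S=141.7000: V=(p*·73.8430+(1−p*)·18.5800)/1.02=62.6706; Δ=(73.8430−18.5800)/(154.4530−99.1900)=1.0000; B=V−Δ·S=-79.0294
Node (0,0) S=130.0000: V=(p*·62.6706+(1−p*)·14.9462)/1.02=53.0438; Δ=(62.6706−14.9462)/(141.7000−91.0000)=0.9413; B=V−Δ·S=-69.3264
Self-financing check: at every node Δ·S+B equals the discounted successor values.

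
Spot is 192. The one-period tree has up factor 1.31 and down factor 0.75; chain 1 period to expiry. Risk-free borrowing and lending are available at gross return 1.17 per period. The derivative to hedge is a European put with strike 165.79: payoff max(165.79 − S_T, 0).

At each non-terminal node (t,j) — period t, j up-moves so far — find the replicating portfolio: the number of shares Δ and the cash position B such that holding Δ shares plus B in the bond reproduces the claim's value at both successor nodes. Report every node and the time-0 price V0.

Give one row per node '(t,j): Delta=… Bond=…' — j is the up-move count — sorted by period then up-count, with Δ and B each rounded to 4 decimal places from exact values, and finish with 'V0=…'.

(0,0): Delta=-0.2027 Bond=43.5667
V0=4.6560

The replicating-portfolio and risk-neutral prices coincide; use p* = (1.17−0.75)/(1.31−0.75) = 0.7500 for the latter.
Payoff layer (t=1): V(1,0)=21.7900, V(1,1)=0.0000
(0,0): S=192.0000. Δ = (V_up−V_dn)/(S_up−S_dn) = (0.0000−21.7900)/(251.5200−144.0000) = -0.2027. V = [p*·0.0000 + (1−p*)·21.7900]/1.17 = 4.6560. B = V − Δ·S = 43.5667.
Root portfolio cost Δ·192+B reproduces V0=4.6560.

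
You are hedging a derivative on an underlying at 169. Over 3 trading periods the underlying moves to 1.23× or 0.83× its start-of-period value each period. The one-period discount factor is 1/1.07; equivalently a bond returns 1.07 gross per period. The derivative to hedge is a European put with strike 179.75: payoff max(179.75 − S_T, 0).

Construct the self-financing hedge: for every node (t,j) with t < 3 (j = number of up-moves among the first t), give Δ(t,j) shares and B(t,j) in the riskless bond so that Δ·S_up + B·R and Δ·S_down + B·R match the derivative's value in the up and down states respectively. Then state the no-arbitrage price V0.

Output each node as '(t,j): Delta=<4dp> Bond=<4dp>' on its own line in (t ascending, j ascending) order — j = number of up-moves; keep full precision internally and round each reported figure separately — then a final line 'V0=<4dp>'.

Risk-neutral probability p* = (R−d)/(u−d) = (1.07−0.83)/(1.23−0.83) = 0.6000.
Terminal payoffs: V(3,0)=83.1180, V(3,1)=36.5484, V(3,2)=0.0000, V(3,3)=0.0000
Node (2,0) S=116.4241: V=(p*·36.5484+(1−p*)·83.1180)/1.07=51.5666; Δ=(36.5484−83.1180)/(143.2016−96.6320)=-1.0000; B=V−Δ·S=167.9907
Node (2,1) S=172.5321: V=(p*·0.0000+(1−p*)·36.5484)/1.07=13.6629; Δ=(0.0000−36.5484)/(212.2145−143.2016)=-0.5296; B=V−Δ·S=105.0338
Node (2,2) S=255.6801: V=(p*·0.0000+(1−p*)·0.0000)/1.07=0.0000; Δ=(0.0000−0.0000)/(314.4865−212.2145)=0.0000; B=V−Δ·S=0.0000
Node (1,0) S=140.2700: V=(p*·13.6629+(1−p*)·51.5666)/1.07=26.9387; Δ=(13.6629−51.5666)/(172.5321−116.4241)=-0.6755; B=V−Δ·S=121.6977
Node (1,1) S=207.8700: V=(p*·0.0000+(1−p*)·13.6629)/1.07=5.1076; Δ=(0.0000−13.6629)/(255.6801−172.5321)=-0.1643; B=V−Δ·S=39.2650
Node (0,0) S=169.0000: V=(p*·5.1076+(1−p*)·26.9387)/1.07=12.9346; Δ=(5.1076−26.9387)/(207.8700−140.2700)=-0.3229; B=V−Δ·S=67.5122
Self-financing check: at every node Δ·S+B equals the discounted successor values.

(0,0): Delta=-0.3229 Bond=67.5122
(1,0): Delta=-0.6755 Bond=121.6977
(1,1): Delta=-0.1643 Bond=39.2650
(2,0): Delta=-1.0000 Bond=167.9907
(2,1): Delta=-0.5296 Bond=105.0338
(2,2): Delta=0.0000 Bond=0.0000
V0=12.9346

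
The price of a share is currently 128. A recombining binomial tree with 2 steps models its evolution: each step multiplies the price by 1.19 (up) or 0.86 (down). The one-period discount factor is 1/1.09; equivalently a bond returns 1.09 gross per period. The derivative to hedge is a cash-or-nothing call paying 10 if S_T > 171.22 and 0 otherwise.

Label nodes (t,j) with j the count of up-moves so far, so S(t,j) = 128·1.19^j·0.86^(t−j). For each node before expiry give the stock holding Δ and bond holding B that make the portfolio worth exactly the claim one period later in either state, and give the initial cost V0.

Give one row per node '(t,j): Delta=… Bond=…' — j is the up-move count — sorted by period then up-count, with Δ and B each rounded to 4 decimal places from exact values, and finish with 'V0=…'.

(0,0): Delta=0.1514 Bond=-15.2878
(1,0): Delta=0.0000 Bond=0.0000
(1,1): Delta=0.1989 Bond=-23.9088
V0=4.0886

The replicating-portfolio and risk-neutral prices coincide; use p* = (1.09−0.86)/(1.19−0.86) = 0.6970 for the latter.
Payoff layer (t=2): V(2,0)=0.0000, V(2,1)=0.0000, V(2,2)=10.0000
  t=1,j=0: stock 110.0800 → up 130.9952 (V=0.0000), down 94.6688 (V=0.0000). Price 0.0000; hedge Δ=0.0000, bond B=0.0000.
  t=1,j=1: stock 152.3200 → up 181.2608 (V=10.0000), down 130.9952 (V=0.0000). Price 6.3942; hedge Δ=0.1989, bond B=-23.9088.
  t=0,j=0: stock 128.0000 → up 152.3200 (V=6.3942), down 110.0800 (V=0.0000). Price 4.0886; hedge Δ=0.1514, bond B=-15.2878.
Root portfolio cost Δ·128+B reproduces V0=4.0886.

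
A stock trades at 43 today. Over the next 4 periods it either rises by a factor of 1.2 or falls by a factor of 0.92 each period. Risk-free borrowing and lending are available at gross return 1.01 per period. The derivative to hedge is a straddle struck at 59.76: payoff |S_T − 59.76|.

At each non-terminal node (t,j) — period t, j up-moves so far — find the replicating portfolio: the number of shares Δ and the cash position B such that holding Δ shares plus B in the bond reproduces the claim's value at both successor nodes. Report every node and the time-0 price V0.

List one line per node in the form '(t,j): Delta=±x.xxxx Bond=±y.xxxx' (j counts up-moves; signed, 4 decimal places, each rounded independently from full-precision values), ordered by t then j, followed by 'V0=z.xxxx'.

Under the risk-neutral measure, an up-move has probability p* = (R−d)/(u−d) = 0.3214 and values discount at R = 1.01.
Terminal values V(4,·): V(4,0)=28.9551, V(4,1)=19.5797, V(4,2)=7.3509, V(4,3)=8.5997, V(4,4)=29.4048
Node (3,0) S=33.4836: V=(p*·19.5797+(1−p*)·28.9551)/1.01=25.6847; Δ=(19.5797−28.9551)/(40.1803−30.8049)=-1.0000; B=V−Δ·S=59.1683
Node (3,1) S=43.6742: V=(p*·7.3509+(1−p*)·19.5797)/1.01=15.4941; Δ=(7.3509−19.5797)/(52.4091−40.1803)=-1.0000; B=V−Δ·S=59.1683
Node (3,2) S=56.9664: V=(p*·8.5997+(1−p*)·7.3509)/1.01=7.6755; Δ=(8.5997−7.3509)/(68.3597−52.4091)=0.0783; B=V−Δ·S=3.2157
Node (3,3) S=74.3040: V=(p*·29.4048+(1−p*)·8.5997)/1.01=15.1357; Δ=(29.4048−8.5997)/(89.1648−68.3597)=1.0000; B=V−Δ·S=-59.1683
Node (2,0) S=36.3952: V=(p*·15.4941+(1−p*)·25.6847)/1.01=22.1873; Δ=(15.4941−25.6847)/(43.6742−33.4836)=-1.0000; B=V−Δ·S=58.5825
Node (2,1) S=47.4720: V=(p*·7.6755+(1−p*)·15.4941)/1.01=12.8525; Δ=(7.6755−15.4941)/(56.9664−43.6742)=-0.5882; B=V−Δ·S=40.7758
Node (2,2) S=61.9200: V=(p*·15.1357+(1−p*)·7.6755)/1.01=9.9737; Δ=(15.1357−7.6755)/(74.3040−56.9664)=0.4303; B=V−Δ·S=-16.6696
Node (1,0) S=39.5600: V=(p*·12.8525+(1−p*)·22.1873)/1.01=18.9968; Δ=(12.8525−22.1873)/(47.4720−36.3952)=-0.8427; B=V−Δ·S=52.3355
Node (1,1) S=51.6000: V=(p*·9.9737+(1−p*)·12.8525)/1.01=11.8091; Δ=(9.9737−12.8525)/(61.9200−47.4720)=-0.1992; B=V−Δ·S=22.0903
Node (0,0) S=43.0000: V=(p*·11.8091+(1−p*)·18.9968)/1.01=16.5213; Δ=(11.8091−18.9968)/(51.6000−39.5600)=-0.5970; B=V−Δ·S=42.1919
The time-0 hedge costs 16.5213, which is the no-arbitrage price.

(0,0): Delta=-0.5970 Bond=42.1919
(1,0): Delta=-0.8427 Bond=52.3355
(1,1): Delta=-0.1992 Bond=22.0903
(2,0): Delta=-1.0000 Bond=58.5825
(2,1): Delta=-0.5882 Bond=40.7758
(2,2): Delta=0.4303 Bond=-16.6696
(3,0): Delta=-1.0000 Bond=59.1683
(3,1): Delta=-1.0000 Bond=59.1683
(3,2): Delta=0.0783 Bond=3.2157
(3,3): Delta=1.0000 Bond=-59.1683
V0=16.5213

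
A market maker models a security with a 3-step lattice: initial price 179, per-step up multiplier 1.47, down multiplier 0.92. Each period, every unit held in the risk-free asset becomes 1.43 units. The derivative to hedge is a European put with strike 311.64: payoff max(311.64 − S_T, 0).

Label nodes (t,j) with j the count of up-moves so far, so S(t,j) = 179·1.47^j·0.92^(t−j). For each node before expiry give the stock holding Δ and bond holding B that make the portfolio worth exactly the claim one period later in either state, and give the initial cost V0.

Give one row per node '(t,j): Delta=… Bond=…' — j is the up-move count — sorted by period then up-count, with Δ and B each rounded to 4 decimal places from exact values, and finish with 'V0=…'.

(0,0): Delta=-0.0618 Bond=11.5263
(1,0): Delta=-0.6834 Bond=118.8597
(1,1): Delta=-0.0313 Bond=8.4530
(2,0): Delta=-1.0000 Bond=217.9301
(2,1): Delta=-0.6679 Bond=166.2077
(2,2): Delta=0.0000 Bond=0.0000
V0=0.4701

Under the risk-neutral measure, an up-move has probability p* = (R−d)/(u−d) = 0.9273 and values discount at R = 1.43.
Payoff layer (t=3): V(3,0)=172.2548, V(3,1)=88.9268, V(3,2)=0.0000, V(3,3)=0.0000
(2,0): S=151.5056. Δ = (V_up−V_dn)/(S_up−S_dn) = (88.9268−172.2548)/(222.7132−139.3852) = -1.0000. V = [p*·88.9268 + (1−p*)·172.2548]/1.43 = 66.4245. B = V − Δ·S = 217.9301.
(2,1): S=242.0796. Δ = (V_up−V_dn)/(S_up−S_dn) = (0.0000−88.9268)/(355.8570−222.7132) = -0.6679. V = [p*·0.0000 + (1−p*)·88.9268]/1.43 = 4.5227. B = V − Δ·S = 166.2077.
(2,2): S=386.8011. Δ = (V_up−V_dn)/(S_up−S_dn) = (0.0000−0.0000)/(568.5976−355.8570) = 0.0000. V = [p*·0.0000 + (1−p*)·0.0000]/1.43 = 0.0000. B = V − Δ·S = 0.0000.
(1,0): S=164.6800. Δ = (V_up−V_dn)/(S_up−S_dn) = (4.5227−66.4245)/(242.0796−151.5056) = -0.6834. V = [p*·4.5227 + (1−p*)·66.4245]/1.43 = 6.3109. B = V − Δ·S = 118.8597.
(1,1): S=263.1300. Δ = (V_up−V_dn)/(S_up−S_dn) = (0.0000−4.5227)/(386.8011−242.0796) = -0.0313. V = [p*·0.0000 + (1−p*)·4.5227]/1.43 = 0.2300. B = V − Δ·S = 8.4530.
(0,0): S=179.0000. Δ = (V_up−V_dn)/(S_up−S_dn) = (0.2300−6.3109)/(263.1300−164.6800) = -0.0618. V = [p*·0.2300 + (1−p*)·6.3109]/1.43 = 0.4701. B = V − Δ·S = 11.5263.
Self-financing check: at every node Δ·S+B equals the discounted successor values.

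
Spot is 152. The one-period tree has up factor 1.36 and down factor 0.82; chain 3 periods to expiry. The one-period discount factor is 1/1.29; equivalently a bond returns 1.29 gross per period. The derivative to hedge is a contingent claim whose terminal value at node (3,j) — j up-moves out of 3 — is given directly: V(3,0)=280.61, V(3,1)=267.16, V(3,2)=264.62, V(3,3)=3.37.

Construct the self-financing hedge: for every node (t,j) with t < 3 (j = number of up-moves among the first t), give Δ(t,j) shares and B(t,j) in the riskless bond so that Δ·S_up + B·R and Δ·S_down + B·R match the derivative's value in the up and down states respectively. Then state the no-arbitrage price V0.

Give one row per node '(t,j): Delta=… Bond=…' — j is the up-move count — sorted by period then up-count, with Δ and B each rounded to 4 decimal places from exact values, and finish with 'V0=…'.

The replicating-portfolio and risk-neutral prices coincide; use p* = (1.29−0.82)/(1.36−0.82) = 0.8704 for the latter.
Payoff layer (t=3): V(3,0)=280.6100, V(3,1)=267.1600, V(3,2)=264.6200, V(3,3)=3.3700
(2,0): S=102.2048. Δ = (V_up−V_dn)/(S_up−S_dn) = (267.1600−280.6100)/(138.9985−83.8079) = -0.2437. V = [p*·267.1600 + (1−p*)·280.6100]/1.29 = 208.4523. B = V − Δ·S = 233.3597.
(2,1): S=169.5104. Δ = (V_up−V_dn)/(S_up−S_dn) = (264.6200−267.1600)/(230.5341−138.9985) = -0.0277. V = [p*·264.6200 + (1−p*)·267.1600]/1.29 = 205.3870. B = V − Δ·S = 210.0907.
(2,2): S=281.1392. Δ = (V_up−V_dn)/(S_up−S_dn) = (3.3700−264.6200)/(382.3493−230.5341) = -1.7208. V = [p*·3.3700 + (1−p*)·264.6200]/1.29 = 28.8649. B = V − Δ·S = 512.6612.
(1,0): S=124.6400. Δ = (V_up−V_dn)/(S_up−S_dn) = (205.3870−208.4523)/(169.5104−102.2048) = -0.0455. V = [p*·205.3870 + (1−p*)·208.4523]/1.29 = 159.5228. B = V − Δ·S = 165.1993.
(1,1): S=206.7200. Δ = (V_up−V_dn)/(S_up−S_dn) = (28.8649−205.3870)/(281.1392−169.5104) = -1.5813. V = [p*·28.8649 + (1−p*)·205.3870]/1.29 = 40.1143. B = V − Δ·S = 367.0071.
(0,0): S=152.0000. Δ = (V_up−V_dn)/(S_up−S_dn) = (40.1143−159.5228)/(206.7200−124.6400) = -1.4548. V = [p*·40.1143 + (1−p*)·159.5228]/1.29 = 43.0955. B = V − Δ·S = 264.2223.
Check: Δ(0,0)·S0 + B(0,0) = 43.0955 = V0.

(0,0): Delta=-1.4548 Bond=264.2223
(1,0): Delta=-0.0455 Bond=165.1993
(1,1): Delta=-1.5813 Bond=367.0071
(2,0): Delta=-0.2437 Bond=233.3597
(2,1): Delta=-0.0277 Bond=210.0907
(2,2): Delta=-1.7208 Bond=512.6612
V0=43.0955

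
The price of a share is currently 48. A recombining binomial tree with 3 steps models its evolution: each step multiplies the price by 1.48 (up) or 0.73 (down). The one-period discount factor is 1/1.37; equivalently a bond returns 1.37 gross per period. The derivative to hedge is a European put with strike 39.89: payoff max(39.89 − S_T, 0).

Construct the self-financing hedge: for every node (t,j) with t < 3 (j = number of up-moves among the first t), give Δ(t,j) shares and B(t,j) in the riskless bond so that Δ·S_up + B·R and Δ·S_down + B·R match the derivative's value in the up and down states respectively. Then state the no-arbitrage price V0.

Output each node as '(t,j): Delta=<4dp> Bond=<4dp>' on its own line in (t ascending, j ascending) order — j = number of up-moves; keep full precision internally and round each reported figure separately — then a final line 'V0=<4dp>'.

Risk-neutral probability p* = (R−d)/(u−d) = (1.37−0.73)/(1.48−0.73) = 0.8533.
Terminal payoffs: V(3,0)=21.2172, V(3,1)=2.0328, V(3,2)=0.0000, V(3,3)=0.0000
Node (2,0) S=25.5792: V=(p*·2.0328+(1−p*)·21.2172)/1.37=3.5376; Δ=(2.0328−21.2172)/(37.8572−18.6728)=-1.0000; B=V−Δ·S=29.1168
Node (2,1) S=51.8592: V=(p*·0.0000+(1−p*)·2.0328)/1.37=0.2176; Δ=(0.0000−2.0328)/(76.7516−37.8572)=-0.0523; B=V−Δ·S=2.9280
Node (2,2) S=105.1392: V=(p*·0.0000+(1−p*)·0.0000)/1.37=0.0000; Δ=(0.0000−0.0000)/(155.6060−76.7516)=0.0000; B=V−Δ·S=0.0000
Node (1,0) S=35.0400: V=(p*·0.2176+(1−p*)·3.5376)/1.37=0.5143; Δ=(0.2176−3.5376)/(51.8592−25.5792)=-0.1263; B=V−Δ·S=4.9409
Node (1,1) S=71.0400: V=(p*·0.0000+(1−p*)·0.2176)/1.37=0.0233; Δ=(0.0000−0.2176)/(105.1392−51.8592)=-0.0041; B=V−Δ·S=0.3135
Node (0,0) S=48.0000: V=(p*·0.0233+(1−p*)·0.5143)/1.37=0.0696; Δ=(0.0233−0.5143)/(71.0400−35.0400)=-0.0136; B=V−Δ·S=0.7242
Self-financing check: at every node Δ·S+B equals the discounted successor values.

(0,0): Delta=-0.0136 Bond=0.7242
(1,0): Delta=-0.1263 Bond=4.9409
(1,1): Delta=-0.0041 Bond=0.3135
(2,0): Delta=-1.0000 Bond=29.1168
(2,1): Delta=-0.0523 Bond=2.9280
(2,2): Delta=0.0000 Bond=0.0000
V0=0.0696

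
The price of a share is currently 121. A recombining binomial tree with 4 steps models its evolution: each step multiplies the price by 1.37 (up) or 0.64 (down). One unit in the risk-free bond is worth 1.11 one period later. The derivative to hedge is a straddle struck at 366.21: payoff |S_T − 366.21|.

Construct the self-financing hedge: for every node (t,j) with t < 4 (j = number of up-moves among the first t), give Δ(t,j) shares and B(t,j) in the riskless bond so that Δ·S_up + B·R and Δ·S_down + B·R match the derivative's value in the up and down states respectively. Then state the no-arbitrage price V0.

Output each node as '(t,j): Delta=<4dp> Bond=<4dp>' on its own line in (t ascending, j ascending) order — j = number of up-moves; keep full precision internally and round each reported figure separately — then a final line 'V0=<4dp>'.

No-arbitrage ⇒ martingale measure with p* = (R−d)/(u−d) = 0.6438.
Terminal payoffs: V(4,0)=345.9096, V(4,1)=322.7544, V(4,2)=273.1878, V(4,3)=167.0844, V(4,4)=60.0432
Node (3,0) S=31.7194: V=(p*·322.7544+(1−p*)·345.9096)/1.11=298.1995; Δ=(322.7544−345.9096)/(43.4556−20.3004)=-1.0000; B=V−Δ·S=329.9189
Node (3,1) S=67.8994: V=(p*·273.1878+(1−p*)·322.7544)/1.11=262.0195; Δ=(273.1878−322.7544)/(93.0222−43.4556)=-1.0000; B=V−Δ·S=329.9189
Node (3,2) S=145.3471: V=(p*·167.0844+(1−p*)·273.1878)/1.11=184.5718; Δ=(167.0844−273.1878)/(199.1256−93.0222)=-1.0000; B=V−Δ·S=329.9189
Node (3,3) S=311.1337: V=(p*·60.0432+(1−p*)·167.0844)/1.11=88.4392; Δ=(60.0432−167.0844)/(426.2532−199.1256)=-0.4713; B=V−Δ·S=235.0710
Node (2,0) S=49.5616: V=(p*·262.0195+(1−p*)·298.1995)/1.11=247.6627; Δ=(262.0195−298.1995)/(67.8994−31.7194)=-1.0000; B=V−Δ·S=297.2243
Node (2,1) S=106.0928: V=(p*·184.5718+(1−p*)·262.0195)/1.11=191.1315; Δ=(184.5718−262.0195)/(145.3471−67.8994)=-1.0000; B=V−Δ·S=297.2243
Node (2,2) S=227.1049: V=(p*·88.4392+(1−p*)·184.5718)/1.11=110.5209; Δ=(88.4392−184.5718)/(311.1337−145.3471)=-0.5799; B=V−Δ·S=242.2094
Node (1,0) S=77.4400: V=(p*·191.1315+(1−p*)·247.6627)/1.11=190.3296; Δ=(191.1315−247.6627)/(106.0928−49.5616)=-1.0000; B=V−Δ·S=267.7696
Node (1,1) S=165.7700: V=(p*·110.5209+(1−p*)·191.1315)/1.11=125.4338; Δ=(110.5209−191.1315)/(227.1049−106.0928)=-0.6661; B=V−Δ·S=235.8592
Node (0,0) S=121.0000: V=(p*·125.4338+(1−p*)·190.3296)/1.11=133.8264; Δ=(125.4338−190.3296)/(165.7700−77.4400)=-0.7347; B=V−Δ·S=222.7248
Self-financing check: at every node Δ·S+B equals the discounted successor values.

(0,0): Delta=-0.7347 Bond=222.7248
(1,0): Delta=-1.0000 Bond=267.7696
(1,1): Delta=-0.6661 Bond=235.8592
(2,0): Delta=-1.0000 Bond=297.2243
(2,1): Delta=-1.0000 Bond=297.2243
(2,2): Delta=-0.5799 Bond=242.2094
(3,0): Delta=-1.0000 Bond=329.9189
(3,1): Delta=-1.0000 Bond=329.9189
(3,2): Delta=-1.0000 Bond=329.9189
(3,3): Delta=-0.4713 Bond=235.0710
V0=133.8264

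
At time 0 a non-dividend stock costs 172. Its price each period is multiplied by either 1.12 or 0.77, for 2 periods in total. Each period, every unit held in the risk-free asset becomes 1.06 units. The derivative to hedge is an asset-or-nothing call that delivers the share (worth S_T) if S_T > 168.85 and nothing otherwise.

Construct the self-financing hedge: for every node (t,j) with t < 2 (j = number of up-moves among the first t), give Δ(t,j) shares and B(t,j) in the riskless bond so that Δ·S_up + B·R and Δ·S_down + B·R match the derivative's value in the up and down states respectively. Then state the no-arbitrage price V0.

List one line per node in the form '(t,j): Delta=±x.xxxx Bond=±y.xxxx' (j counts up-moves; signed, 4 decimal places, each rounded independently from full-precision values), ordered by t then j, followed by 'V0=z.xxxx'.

Under the risk-neutral measure, an up-move has probability p* = (R−d)/(u−d) = 0.8286 and values discount at R = 1.06.
Terminal values V(2,·): V(2,0)=0.0000, V(2,1)=0.0000, V(2,2)=215.7568
(1,0): S=132.4400. Δ = (V_up−V_dn)/(S_up−S_dn) = (0.0000−0.0000)/(148.3328−101.9788) = 0.0000. V = [p*·0.0000 + (1−p*)·0.0000]/1.06 = 0.0000. B = V − Δ·S = 0.0000.
(1,1): S=192.6400. Δ = (V_up−V_dn)/(S_up−S_dn) = (215.7568−0.0000)/(215.7568−148.3328) = 3.2000. V = [p*·215.7568 + (1−p*)·0.0000]/1.06 = 168.6509. B = V − Δ·S = -447.7971.
(0,0): S=172.0000. Δ = (V_up−V_dn)/(S_up−S_dn) = (168.6509−0.0000)/(192.6400−132.4400) = 2.8015. V = [p*·168.6509 + (1−p*)·0.0000]/1.06 = 131.8295. B = V − Δ·S = -350.0301.
The time-0 hedge costs 131.8295, which is the no-arbitrage price.

(0,0): Delta=2.8015 Bond=-350.0301
(1,0): Delta=0.0000 Bond=0.0000
(1,1): Delta=3.2000 Bond=-447.7971
V0=131.8295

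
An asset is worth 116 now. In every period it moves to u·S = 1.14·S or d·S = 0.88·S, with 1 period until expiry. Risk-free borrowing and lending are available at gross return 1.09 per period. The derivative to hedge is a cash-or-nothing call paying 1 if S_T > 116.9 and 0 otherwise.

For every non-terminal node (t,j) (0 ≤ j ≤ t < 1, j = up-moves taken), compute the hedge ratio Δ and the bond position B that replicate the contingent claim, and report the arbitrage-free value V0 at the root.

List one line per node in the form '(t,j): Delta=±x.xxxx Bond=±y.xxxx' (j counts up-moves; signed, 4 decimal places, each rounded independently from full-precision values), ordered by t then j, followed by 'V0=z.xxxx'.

(0,0): Delta=0.0332 Bond=-3.1052
V0=0.7410

No-arbitrage ⇒ martingale measure with p* = (R−d)/(u−d) = 0.8077.
Payoff layer (t=1): V(1,0)=0.0000, V(1,1)=1.0000
Node (0,0) S=116.0000: V=(p*·1.0000+(1−p*)·0.0000)/1.09=0.7410; Δ=(1.0000−0.0000)/(132.2400−102.0800)=0.0332; B=V−Δ·S=-3.1052
Each (Δ,B) replicates both successor values, so the strategy is self-financing and V0 is arbitrage-free.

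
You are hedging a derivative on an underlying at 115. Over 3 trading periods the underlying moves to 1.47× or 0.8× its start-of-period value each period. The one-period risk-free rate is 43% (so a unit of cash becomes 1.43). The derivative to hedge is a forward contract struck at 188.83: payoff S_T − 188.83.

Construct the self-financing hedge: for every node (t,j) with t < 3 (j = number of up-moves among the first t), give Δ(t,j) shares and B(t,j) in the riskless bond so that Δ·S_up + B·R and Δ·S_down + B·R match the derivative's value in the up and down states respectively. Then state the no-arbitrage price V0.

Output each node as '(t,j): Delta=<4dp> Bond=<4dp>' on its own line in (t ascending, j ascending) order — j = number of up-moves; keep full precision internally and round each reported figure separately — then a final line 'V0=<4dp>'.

(0,0): Delta=1.0000 Bond=-64.5748
(1,0): Delta=1.0000 Bond=-92.3419
(1,1): Delta=1.0000 Bond=-92.3419
(2,0): Delta=1.0000 Bond=-132.0490
(2,1): Delta=1.0000 Bond=-132.0490
(2,2): Delta=1.0000 Bond=-132.0490
V0=50.4252

Under the risk-neutral measure, an up-move has probability p* = (R−d)/(u−d) = 0.9403 and values discount at R = 1.43.
At expiry t=3: V(3,0)=-129.9500, V(3,1)=-80.6380, V(3,2)=9.9728, V(3,3)=176.4701
Node (2,0) S=73.6000: V=(p*·-80.6380+(1−p*)·-129.9500)/1.43=-58.4490; Δ=(-80.6380−-129.9500)/(108.1920−58.8800)=1.0000; B=V−Δ·S=-132.0490
Node (2,1) S=135.2400: V=(p*·9.9728+(1−p*)·-80.6380)/1.43=3.1910; Δ=(9.9728−-80.6380)/(198.8028−108.1920)=1.0000; B=V−Δ·S=-132.0490
Node (2,2) S=248.5035: V=(p*·176.4701+(1−p*)·9.9728)/1.43=116.4545; Δ=(176.4701−9.9728)/(365.3001−198.8028)=1.0000; B=V−Δ·S=-132.0490
Node (1,0) S=92.0000: V=(p*·3.1910+(1−p*)·-58.4490)/1.43=-0.3419; Δ=(3.1910−-58.4490)/(135.2400−73.6000)=1.0000; B=V−Δ·S=-92.3419
Node (1,1) S=169.0500: V=(p*·116.4545+(1−p*)·3.1910)/1.43=76.7081; Δ=(116.4545−3.1910)/(248.5035−135.2400)=1.0000; B=V−Δ·S=-92.3419
Node (0,0) S=115.0000: V=(p*·76.7081+(1−p*)·-0.3419)/1.43=50.4252; Δ=(76.7081−-0.3419)/(169.0500−92.0000)=1.0000; B=V−Δ·S=-64.5748
Self-financing check: at every node Δ·S+B equals the discounted successor values.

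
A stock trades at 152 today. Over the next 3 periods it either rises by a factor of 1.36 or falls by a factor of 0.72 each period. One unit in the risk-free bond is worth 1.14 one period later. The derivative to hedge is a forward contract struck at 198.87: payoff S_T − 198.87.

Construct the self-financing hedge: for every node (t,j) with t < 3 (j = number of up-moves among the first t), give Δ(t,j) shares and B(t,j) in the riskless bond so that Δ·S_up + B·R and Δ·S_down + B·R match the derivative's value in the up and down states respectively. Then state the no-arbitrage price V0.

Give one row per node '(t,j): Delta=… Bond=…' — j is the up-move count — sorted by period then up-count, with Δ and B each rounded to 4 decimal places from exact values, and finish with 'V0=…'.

Since d<R<u, set p* = (R−d)/(u−d) = 0.6562; price each node as the discounted p*-expectation of its children.
Payoff layer (t=3): V(3,0)=-142.1363, V(3,1)=-91.7064, V(3,2)=3.5502, V(3,3)=183.4793
  t=2,j=0: stock 78.7968 → up 107.1636 (V=-91.7064), down 56.7337 (V=-142.1363). Price -95.6506; hedge Δ=1.0000, bond B=-174.4474.
  t=2,j=1: stock 148.8384 → up 202.4202 (V=3.5502), down 107.1636 (V=-91.7064). Price -25.6090; hedge Δ=1.0000, bond B=-174.4474.
  t=2,j=2: stock 281.1392 → up 382.3493 (V=183.4793), down 202.4202 (V=3.5502). Price 106.6918; hedge Δ=1.0000, bond B=-174.4474.
  t=1,j=0: stock 109.4400 → up 148.8384 (V=-25.6090), down 78.7968 (V=-95.6506). Price -43.5840; hedge Δ=1.0000, bond B=-153.0240.
  t=1,j=1: stock 206.7200 → up 281.1392 (V=106.6918), down 148.8384 (V=-25.6090). Price 53.6960; hedge Δ=1.0000, bond B=-153.0240.
  t=0,j=0: stock 152.0000 → up 206.7200 (V=53.6960), down 109.4400 (V=-43.5840). Price 17.7684; hedge Δ=1.0000, bond B=-134.2316.
Root portfolio cost Δ·152+B reproduces V0=17.7684.

(0,0): Delta=1.0000 Bond=-134.2316
(1,0): Delta=1.0000 Bond=-153.0240
(1,1): Delta=1.0000 Bond=-153.0240
(2,0): Delta=1.0000 Bond=-174.4474
(2,1): Delta=1.0000 Bond=-174.4474
(2,2): Delta=1.0000 Bond=-174.4474
V0=17.7684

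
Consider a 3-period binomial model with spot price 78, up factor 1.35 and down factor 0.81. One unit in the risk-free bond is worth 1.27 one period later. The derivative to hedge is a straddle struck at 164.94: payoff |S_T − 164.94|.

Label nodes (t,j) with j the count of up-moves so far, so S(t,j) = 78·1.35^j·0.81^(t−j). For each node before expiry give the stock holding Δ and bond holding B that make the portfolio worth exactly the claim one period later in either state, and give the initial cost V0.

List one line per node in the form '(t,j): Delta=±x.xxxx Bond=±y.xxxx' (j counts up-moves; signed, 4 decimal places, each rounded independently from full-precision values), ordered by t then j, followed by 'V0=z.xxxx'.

Under the risk-neutral measure, an up-move has probability p* = (R−d)/(u−d) = 0.8519 and values discount at R = 1.27.
Payoff layer (t=3): V(3,0)=123.4876, V(3,1)=95.8527, V(3,2)=49.7944, V(3,3)=26.9693
Node (2,0) S=51.1758: V=(p*·95.8527+(1−p*)·123.4876)/1.27=78.6982; Δ=(95.8527−123.4876)/(69.0873−41.4524)=-1.0000; B=V−Δ·S=129.8740
Node (2,1) S=85.2930: V=(p*·49.7944+(1−p*)·95.8527)/1.27=44.5810; Δ=(49.7944−95.8527)/(115.1456−69.0873)=-1.0000; B=V−Δ·S=129.8740
Node (2,2) S=142.1550: V=(p*·26.9693+(1−p*)·49.7944)/1.27=23.8982; Δ=(26.9693−49.7944)/(191.9093−115.1456)=-0.2973; B=V−Δ·S=66.1671
Node (1,0) S=63.1800: V=(p*·44.5810+(1−p*)·78.6982)/1.27=39.0830; Δ=(44.5810−78.6982)/(85.2930−51.1758)=-1.0000; B=V−Δ·S=102.2630
Node (1,1) S=105.3000: V=(p*·23.8982+(1−p*)·44.5810)/1.27=21.2302; Δ=(23.8982−44.5810)/(142.1550−85.2930)=-0.3637; B=V−Δ·S=59.5316
Node (0,0) S=78.0000: V=(p*·21.2302+(1−p*)·39.0830)/1.27=18.7993; Δ=(21.2302−39.0830)/(105.3000−63.1800)=-0.4239; B=V−Δ·S=51.8600
The time-0 hedge costs 18.7993, which is the no-arbitrage price.

(0,0): Delta=-0.4239 Bond=51.8600
(1,0): Delta=-1.0000 Bond=102.2630
(1,1): Delta=-0.3637 Bond=59.5316
(2,0): Delta=-1.0000 Bond=129.8740
(2,1): Delta=-1.0000 Bond=129.8740
(2,2): Delta=-0.2973 Bond=66.1671
V0=18.7993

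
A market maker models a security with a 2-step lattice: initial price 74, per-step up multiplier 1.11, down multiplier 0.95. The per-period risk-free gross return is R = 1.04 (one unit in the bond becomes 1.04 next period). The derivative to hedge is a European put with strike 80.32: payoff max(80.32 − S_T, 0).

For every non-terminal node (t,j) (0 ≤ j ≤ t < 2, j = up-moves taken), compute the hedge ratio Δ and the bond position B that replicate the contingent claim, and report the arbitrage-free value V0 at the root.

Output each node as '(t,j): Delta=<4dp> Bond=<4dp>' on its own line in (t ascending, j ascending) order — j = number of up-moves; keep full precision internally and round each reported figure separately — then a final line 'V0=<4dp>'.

(0,0): Delta=-0.5041 Bond=40.7403
(1,0): Delta=-1.0000 Bond=77.2308
(1,1): Delta=-0.1740 Bond=15.2558
V0=3.4359

No-arbitrage ⇒ martingale measure with p* = (R−d)/(u−d) = 0.5625.
At expiry t=2: V(2,0)=13.5350, V(2,1)=2.2870, V(2,2)=0.0000
(1,0): S=70.3000. Δ = (V_up−V_dn)/(S_up−S_dn) = (2.2870−13.5350)/(78.0330−66.7850) = -1.0000. V = [p*·2.2870 + (1−p*)·13.5350]/1.04 = 6.9308. B = V − Δ·S = 77.2308.
(1,1): S=82.1400. Δ = (V_up−V_dn)/(S_up−S_dn) = (0.0000−2.2870)/(91.1754−78.0330) = -0.1740. V = [p*·0.0000 + (1−p*)·2.2870]/1.04 = 0.9621. B = V − Δ·S = 15.2558.
(0,0): S=74.0000. Δ = (V_up−V_dn)/(S_up−S_dn) = (0.9621−6.9308)/(82.1400−70.3000) = -0.5041. V = [p*·0.9621 + (1−p*)·6.9308]/1.04 = 3.4359. B = V − Δ·S = 40.7403.
Each (Δ,B) replicates both successor values, so the strategy is self-financing and V0 is arbitrage-free.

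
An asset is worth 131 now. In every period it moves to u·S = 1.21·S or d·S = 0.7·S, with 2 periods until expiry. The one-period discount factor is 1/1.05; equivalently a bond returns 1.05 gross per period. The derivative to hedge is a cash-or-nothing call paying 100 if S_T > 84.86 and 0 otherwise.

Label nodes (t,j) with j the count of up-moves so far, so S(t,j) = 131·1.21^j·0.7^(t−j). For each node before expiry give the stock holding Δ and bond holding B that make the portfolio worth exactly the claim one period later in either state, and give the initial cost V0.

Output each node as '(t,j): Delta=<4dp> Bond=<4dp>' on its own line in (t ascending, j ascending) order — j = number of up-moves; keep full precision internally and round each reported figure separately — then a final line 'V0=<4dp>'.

No-arbitrage ⇒ martingale measure with p* = (R−d)/(u−d) = 0.6863.
Terminal payoffs: V(2,0)=0.0000, V(2,1)=100.0000, V(2,2)=100.0000
  t=1,j=0: stock 91.7000 → up 110.9570 (V=100.0000), down 64.1900 (V=0.0000). Price 65.3595; hedge Δ=2.1383, bond B=-130.7190.
  t=1,j=1: stock 158.5100 → up 191.7971 (V=100.0000), down 110.9570 (V=100.0000). Price 95.2381; hedge Δ=0.0000, bond B=95.2381.
  t=0,j=0: stock 131.0000 → up 158.5100 (V=95.2381), down 91.7000 (V=65.3595). Price 81.7756; hedge Δ=0.4472, bond B=23.1901.
Self-financing check: at every node Δ·S+B equals the discounted successor values.

(0,0): Delta=0.4472 Bond=23.1901
(1,0): Delta=2.1383 Bond=-130.7190
(1,1): Delta=0.0000 Bond=95.2381
V0=81.7756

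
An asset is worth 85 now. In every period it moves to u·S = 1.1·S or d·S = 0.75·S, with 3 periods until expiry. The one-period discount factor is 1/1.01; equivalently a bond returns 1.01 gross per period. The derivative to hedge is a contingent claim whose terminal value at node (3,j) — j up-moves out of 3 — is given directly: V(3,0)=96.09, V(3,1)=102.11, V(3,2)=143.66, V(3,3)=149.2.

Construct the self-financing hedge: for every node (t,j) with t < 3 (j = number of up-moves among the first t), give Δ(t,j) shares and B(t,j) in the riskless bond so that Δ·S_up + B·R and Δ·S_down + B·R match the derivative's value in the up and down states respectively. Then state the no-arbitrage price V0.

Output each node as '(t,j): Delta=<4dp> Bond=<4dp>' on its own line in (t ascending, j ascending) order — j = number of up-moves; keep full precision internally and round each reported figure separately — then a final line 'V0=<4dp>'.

(0,0): Delta=0.6369 Bond=80.7739
(1,0): Delta=1.4383 Bond=30.4912
(1,1): Delta=0.4478 Bond=99.2668
(2,0): Delta=0.3597 Bond=82.3663
(2,1): Delta=1.6929 Bond=12.9448
(2,2): Delta=0.1539 Bond=130.4837
V0=134.9115

The replicating-portfolio and risk-neutral prices coincide; use p* = (1.01−0.75)/(1.1−0.75) = 0.7429 for the latter.
Terminal values V(3,·): V(3,0)=96.0900, V(3,1)=102.1100, V(3,2)=143.6600, V(3,3)=149.2000
  t=2,j=0: stock 47.8125 → up 52.5938 (V=102.1100), down 35.8594 (V=96.0900). Price 99.5663; hedge Δ=0.3597, bond B=82.3663.
  t=2,j=1: stock 70.1250 → up 77.1375 (V=143.6600), down 52.5938 (V=102.1100). Price 131.6591; hedge Δ=1.6929, bond B=12.9448.
  t=2,j=2: stock 102.8500 → up 113.1350 (V=149.2000), down 77.1375 (V=143.6600). Price 146.3123; hedge Δ=0.1539, bond B=130.4837.
  t=1,j=0: stock 63.7500 → up 70.1250 (V=131.6591), down 47.8125 (V=99.5663). Price 122.1848; hedge Δ=1.4383, bond B=30.4912.
  t=1,j=1: stock 93.5000 → up 102.8500 (V=146.3123), down 70.1250 (V=131.6591). Price 141.1330; hedge Δ=0.4478, bond B=99.2668.
  t=0,j=0: stock 85.0000 → up 93.5000 (V=141.1330), down 63.7500 (V=122.1848). Price 134.9115; hedge Δ=0.6369, bond B=80.7739.
Self-financing check: at every node Δ·S+B equals the discounted successor values.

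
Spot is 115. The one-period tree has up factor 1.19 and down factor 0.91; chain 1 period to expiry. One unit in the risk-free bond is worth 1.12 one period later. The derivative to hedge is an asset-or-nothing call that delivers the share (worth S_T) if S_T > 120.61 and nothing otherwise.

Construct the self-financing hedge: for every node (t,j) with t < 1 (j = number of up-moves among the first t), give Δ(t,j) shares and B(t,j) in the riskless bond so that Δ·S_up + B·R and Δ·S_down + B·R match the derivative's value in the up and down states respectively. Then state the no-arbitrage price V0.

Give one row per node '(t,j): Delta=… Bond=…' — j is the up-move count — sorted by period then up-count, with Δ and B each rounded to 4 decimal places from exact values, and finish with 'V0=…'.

Risk-neutral probability p* = (R−d)/(u−d) = (1.12−0.91)/(1.19−0.91) = 0.7500.
Payoff layer (t=1): V(1,0)=0.0000, V(1,1)=136.8500
Node (0,0) S=115.0000: V=(p*·136.8500+(1−p*)·0.0000)/1.12=91.6406; Δ=(136.8500−0.0000)/(136.8500−104.6500)=4.2500; B=V−Δ·S=-397.1094
The time-0 hedge costs 91.6406, which is the no-arbitrage price.

(0,0): Delta=4.2500 Bond=-397.1094
V0=91.6406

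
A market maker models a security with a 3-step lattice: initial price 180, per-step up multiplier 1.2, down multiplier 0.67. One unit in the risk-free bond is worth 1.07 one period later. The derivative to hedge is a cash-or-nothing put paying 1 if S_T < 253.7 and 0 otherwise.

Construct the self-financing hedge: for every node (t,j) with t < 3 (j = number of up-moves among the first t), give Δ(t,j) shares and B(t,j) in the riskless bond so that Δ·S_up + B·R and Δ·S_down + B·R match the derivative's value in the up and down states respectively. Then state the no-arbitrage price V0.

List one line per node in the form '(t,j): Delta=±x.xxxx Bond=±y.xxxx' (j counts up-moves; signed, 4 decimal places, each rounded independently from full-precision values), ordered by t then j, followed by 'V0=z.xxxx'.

No-arbitrage ⇒ martingale measure with p* = (R−d)/(u−d) = 0.7547.
Terminal values V(3,·): V(3,0)=1.0000, V(3,1)=1.0000, V(3,2)=1.0000, V(3,3)=0.0000
(2,0): S=80.8020. Δ = (V_up−V_dn)/(S_up−S_dn) = (1.0000−1.0000)/(96.9624−54.1373) = 0.0000. V = [p*·1.0000 + (1−p*)·1.0000]/1.07 = 0.9346. B = V − Δ·S = 0.9346.
(2,1): S=144.7200. Δ = (V_up−V_dn)/(S_up−S_dn) = (1.0000−1.0000)/(173.6640−96.9624) = 0.0000. V = [p*·1.0000 + (1−p*)·1.0000]/1.07 = 0.9346. B = V − Δ·S = 0.9346.
(2,2): S=259.2000. Δ = (V_up−V_dn)/(S_up−S_dn) = (0.0000−1.0000)/(311.0400−173.6640) = -0.0073. V = [p*·0.0000 + (1−p*)·1.0000]/1.07 = 0.2292. B = V − Δ·S = 2.1160.
(1,0): S=120.6000. Δ = (V_up−V_dn)/(S_up−S_dn) = (0.9346−0.9346)/(144.7200−80.8020) = 0.0000. V = [p*·0.9346 + (1−p*)·0.9346]/1.07 = 0.8734. B = V − Δ·S = 0.8734.
(1,1): S=216.0000. Δ = (V_up−V_dn)/(S_up−S_dn) = (0.2292−0.9346)/(259.2000−144.7200) = -0.0062. V = [p*·0.2292 + (1−p*)·0.9346]/1.07 = 0.3759. B = V − Δ·S = 1.7068.
(0,0): S=180.0000. Δ = (V_up−V_dn)/(S_up−S_dn) = (0.3759−0.8734)/(216.0000−120.6000) = -0.0052. V = [p*·0.3759 + (1−p*)·0.8734]/1.07 = 0.4654. B = V − Δ·S = 1.4041.
Root portfolio cost Δ·180+B reproduces V0=0.4654.

(0,0): Delta=-0.0052 Bond=1.4041
(1,0): Delta=0.0000 Bond=0.8734
(1,1): Delta=-0.0062 Bond=1.7068
(2,0): Delta=0.0000 Bond=0.9346
(2,1): Delta=0.0000 Bond=0.9346
(2,2): Delta=-0.0073 Bond=2.1160
V0=0.4654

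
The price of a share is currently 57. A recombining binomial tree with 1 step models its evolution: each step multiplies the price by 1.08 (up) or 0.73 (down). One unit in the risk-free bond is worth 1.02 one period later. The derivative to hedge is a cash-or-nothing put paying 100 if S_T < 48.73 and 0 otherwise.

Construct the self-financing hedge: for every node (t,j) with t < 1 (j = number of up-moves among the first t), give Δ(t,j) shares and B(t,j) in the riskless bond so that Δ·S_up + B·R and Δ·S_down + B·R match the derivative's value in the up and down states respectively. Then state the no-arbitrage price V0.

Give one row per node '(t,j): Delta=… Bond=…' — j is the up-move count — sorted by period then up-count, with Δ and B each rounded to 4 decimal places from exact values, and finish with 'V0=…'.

No-arbitrage ⇒ martingale measure with p* = (R−d)/(u−d) = 0.8286.
Terminal payoffs: V(1,0)=100.0000, V(1,1)=0.0000
  t=0,j=0: stock 57.0000 → up 61.5600 (V=0.0000), down 41.6100 (V=100.0000). Price 16.8067; hedge Δ=-5.0125, bond B=302.5210.
The time-0 hedge costs 16.8067, which is the no-arbitrage price.

(0,0): Delta=-5.0125 Bond=302.5210
V0=16.8067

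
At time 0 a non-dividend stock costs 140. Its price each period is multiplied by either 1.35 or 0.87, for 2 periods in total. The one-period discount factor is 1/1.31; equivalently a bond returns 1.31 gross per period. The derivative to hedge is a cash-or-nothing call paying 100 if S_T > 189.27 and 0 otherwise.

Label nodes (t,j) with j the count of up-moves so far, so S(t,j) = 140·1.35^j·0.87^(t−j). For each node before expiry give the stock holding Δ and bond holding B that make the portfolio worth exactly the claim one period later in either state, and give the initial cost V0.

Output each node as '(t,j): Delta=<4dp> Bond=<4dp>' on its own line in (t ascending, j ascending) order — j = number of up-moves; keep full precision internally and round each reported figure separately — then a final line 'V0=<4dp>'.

(0,0): Delta=1.0413 Bond=-96.8159
(1,0): Delta=0.0000 Bond=0.0000
(1,1): Delta=1.1023 Bond=-138.3588
V0=48.9644

No-arbitrage ⇒ martingale measure with p* = (R−d)/(u−d) = 0.9167.
At expiry t=2: V(2,0)=0.0000, V(2,1)=0.0000, V(2,2)=100.0000
Node (1,0) S=121.8000: V=(p*·0.0000+(1−p*)·0.0000)/1.31=0.0000; Δ=(0.0000−0.0000)/(164.4300−105.9660)=0.0000; B=V−Δ·S=0.0000
Node (1,1) S=189.0000: V=(p*·100.0000+(1−p*)·0.0000)/1.31=69.9746; Δ=(100.0000−0.0000)/(255.1500−164.4300)=1.1023; B=V−Δ·S=-138.3588
Node (0,0) S=140.0000: V=(p*·69.9746+(1−p*)·0.0000)/1.31=48.9644; Δ=(69.9746−0.0000)/(189.0000−121.8000)=1.0413; B=V−Δ·S=-96.8159
The time-0 hedge costs 48.9644, which is the no-arbitrage price.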